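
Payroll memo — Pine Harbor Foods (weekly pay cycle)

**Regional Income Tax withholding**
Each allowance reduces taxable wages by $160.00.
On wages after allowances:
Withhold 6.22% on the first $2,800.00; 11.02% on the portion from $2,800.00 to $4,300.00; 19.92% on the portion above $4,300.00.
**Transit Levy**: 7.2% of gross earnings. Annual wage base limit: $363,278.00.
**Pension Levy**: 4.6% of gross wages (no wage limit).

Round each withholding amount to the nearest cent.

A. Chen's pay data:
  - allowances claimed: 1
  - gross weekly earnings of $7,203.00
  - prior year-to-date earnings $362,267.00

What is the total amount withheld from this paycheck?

$1,290.00

Regional Income Tax: taxable = $7,203.00 − 1×$160.00 = $7,043.00
  $339.46 + 19.92% × ($7,043.00 − $4,300.00) = $339.46 + 19.92% × $2,743.00 = $885.87
Transit Levy: cap $363,278.00 − YTD $362,267.00 = $1,011.00 subject; 7.2% × $1,011.00 = $72.79
Pension Levy: 4.6% × $7,203.00 = $331.34
Total: $885.87 + $72.79 + $331.34 = $1,290.00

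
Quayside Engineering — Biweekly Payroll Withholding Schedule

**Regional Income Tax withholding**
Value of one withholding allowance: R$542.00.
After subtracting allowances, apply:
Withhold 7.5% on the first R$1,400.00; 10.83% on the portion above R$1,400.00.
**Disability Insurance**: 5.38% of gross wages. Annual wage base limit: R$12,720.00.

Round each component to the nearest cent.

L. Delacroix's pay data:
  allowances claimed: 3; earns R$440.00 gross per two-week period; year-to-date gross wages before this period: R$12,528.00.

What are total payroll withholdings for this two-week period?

Regional Income Tax: taxable = R$440.00 − 3×R$542.00 = R$-1,186.00
  Taxable ≤ 0 → R$0.00
Disability Insurance: cap R$12,720.00 − YTD R$12,528.00 = R$192.00 subject; 5.38% × R$192.00 = R$10.33
Total: R$0.00 + R$10.33 = R$10.33

R$10.33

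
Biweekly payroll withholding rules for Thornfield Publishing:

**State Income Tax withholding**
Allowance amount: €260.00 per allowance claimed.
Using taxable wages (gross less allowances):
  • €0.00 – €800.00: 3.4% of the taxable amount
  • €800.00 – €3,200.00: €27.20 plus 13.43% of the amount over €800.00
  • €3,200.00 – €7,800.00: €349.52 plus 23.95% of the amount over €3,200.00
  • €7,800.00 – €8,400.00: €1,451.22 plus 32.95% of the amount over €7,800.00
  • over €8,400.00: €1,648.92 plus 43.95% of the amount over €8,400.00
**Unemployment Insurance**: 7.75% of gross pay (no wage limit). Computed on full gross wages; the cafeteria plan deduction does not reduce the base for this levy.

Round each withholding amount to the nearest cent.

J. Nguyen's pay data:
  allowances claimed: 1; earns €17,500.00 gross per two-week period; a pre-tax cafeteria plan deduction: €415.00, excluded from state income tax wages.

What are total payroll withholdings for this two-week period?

State Income Tax: taxable = €17,500.00 − €415.00 − 1×€260.00 = €16,825.00
  €1,648.92 + 43.95% × (€16,825.00 − €8,400.00) = €1,648.92 + 43.95% × €8,425.00 = €5,351.71
Unemployment Insurance: 7.75% × €17,500.00 = €1,356.25
Total: €5,351.71 + €1,356.25 = €6,707.96

€6,707.96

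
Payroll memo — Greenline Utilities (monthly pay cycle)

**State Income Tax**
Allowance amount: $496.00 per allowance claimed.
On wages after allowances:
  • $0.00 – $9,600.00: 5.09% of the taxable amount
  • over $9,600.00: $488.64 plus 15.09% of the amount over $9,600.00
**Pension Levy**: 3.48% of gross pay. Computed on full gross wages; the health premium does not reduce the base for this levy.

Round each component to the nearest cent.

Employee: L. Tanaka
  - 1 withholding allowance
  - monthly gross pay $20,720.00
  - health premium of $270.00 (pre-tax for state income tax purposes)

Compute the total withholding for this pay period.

State Income Tax: taxable = $20,720.00 − $270.00 − 1×$496.00 = $19,954.00
  $488.64 + 15.09% × ($19,954.00 − $9,600.00) = $488.64 + 15.09% × $10,354.00 = $2,051.06
Pension Levy: 3.48% × $20,720.00 = $721.06
Total: $2,051.06 + $721.06 = $2,772.12

$2,772.12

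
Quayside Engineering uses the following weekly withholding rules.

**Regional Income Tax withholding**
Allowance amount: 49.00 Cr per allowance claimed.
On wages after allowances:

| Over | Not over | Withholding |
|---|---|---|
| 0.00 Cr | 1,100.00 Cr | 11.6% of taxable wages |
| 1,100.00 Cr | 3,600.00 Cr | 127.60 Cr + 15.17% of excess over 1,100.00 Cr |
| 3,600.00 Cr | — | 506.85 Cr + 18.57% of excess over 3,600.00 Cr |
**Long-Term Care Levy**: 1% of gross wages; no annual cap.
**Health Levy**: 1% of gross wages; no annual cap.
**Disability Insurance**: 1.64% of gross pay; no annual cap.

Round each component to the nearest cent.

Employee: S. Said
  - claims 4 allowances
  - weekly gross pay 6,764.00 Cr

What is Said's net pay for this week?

5,459.78 Cr

Regional Income Tax: taxable = 6,764.00 Cr − 4×49.00 Cr = 6,568.00 Cr
  506.85 Cr + 18.57% × (6,568.00 Cr − 3,600.00 Cr) = 506.85 Cr + 18.57% × 2,968.00 Cr = 1,058.01 Cr
Long-Term Care Levy: 1% × 6,764.00 Cr = 67.64 Cr
Health Levy: 1% × 6,764.00 Cr = 67.64 Cr
Disability Insurance: 1.64% × 6,764.00 Cr = 110.93 Cr
Total withheld: 1,058.01 Cr + 67.64 Cr + 67.64 Cr + 110.93 Cr = 1,304.22 Cr
Net pay: 6,764.00 Cr − 1,304.22 Cr = 5,459.78 Cr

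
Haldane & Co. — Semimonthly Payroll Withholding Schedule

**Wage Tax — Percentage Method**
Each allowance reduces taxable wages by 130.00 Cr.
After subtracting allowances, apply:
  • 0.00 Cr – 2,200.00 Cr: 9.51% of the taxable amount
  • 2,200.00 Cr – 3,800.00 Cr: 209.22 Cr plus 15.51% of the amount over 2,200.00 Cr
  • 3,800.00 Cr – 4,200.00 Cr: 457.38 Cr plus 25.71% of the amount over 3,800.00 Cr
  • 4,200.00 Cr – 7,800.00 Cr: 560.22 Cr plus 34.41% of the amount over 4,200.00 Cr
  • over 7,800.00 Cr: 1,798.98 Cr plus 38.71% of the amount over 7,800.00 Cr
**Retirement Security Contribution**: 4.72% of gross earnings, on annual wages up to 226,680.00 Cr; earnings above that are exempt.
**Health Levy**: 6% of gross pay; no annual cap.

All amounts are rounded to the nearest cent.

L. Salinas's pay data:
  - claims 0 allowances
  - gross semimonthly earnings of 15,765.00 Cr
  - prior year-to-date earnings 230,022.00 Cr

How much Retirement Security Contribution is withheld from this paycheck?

0.00 Cr

Retirement Security Contribution: YTD 230,022.00 Cr ≥ cap 226,680.00 Cr → 0.00 Cr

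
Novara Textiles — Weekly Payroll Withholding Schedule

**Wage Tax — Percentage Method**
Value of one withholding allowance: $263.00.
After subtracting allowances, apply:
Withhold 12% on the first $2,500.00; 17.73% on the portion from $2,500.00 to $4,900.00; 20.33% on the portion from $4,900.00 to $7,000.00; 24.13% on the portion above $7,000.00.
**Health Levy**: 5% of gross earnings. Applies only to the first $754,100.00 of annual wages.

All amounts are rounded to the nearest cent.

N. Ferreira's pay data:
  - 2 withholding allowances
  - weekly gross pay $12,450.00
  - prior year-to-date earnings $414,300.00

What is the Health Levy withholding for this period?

$622.50

Health Levy: 5% × $12,450.00 = $622.50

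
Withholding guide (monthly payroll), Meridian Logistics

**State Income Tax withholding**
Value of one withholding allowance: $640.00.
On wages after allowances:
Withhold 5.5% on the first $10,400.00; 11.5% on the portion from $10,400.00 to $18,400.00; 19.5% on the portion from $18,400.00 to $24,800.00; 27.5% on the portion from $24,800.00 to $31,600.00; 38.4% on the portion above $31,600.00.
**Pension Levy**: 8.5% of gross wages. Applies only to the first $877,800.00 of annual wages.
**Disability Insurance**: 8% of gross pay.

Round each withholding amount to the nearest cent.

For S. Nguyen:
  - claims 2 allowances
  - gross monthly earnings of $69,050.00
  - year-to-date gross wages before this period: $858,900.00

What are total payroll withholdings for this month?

$25,629.78

State Income Tax: taxable = $69,050.00 − 2×$640.00 = $67,770.00
  $4,610.00 + 38.4% × ($67,770.00 − $31,600.00) = $4,610.00 + 38.4% × $36,170.00 = $18,499.28
Pension Levy: cap $877,800.00 − YTD $858,900.00 = $18,900.00 subject; 8.5% × $18,900.00 = $1,606.50
Disability Insurance: 8% × $69,050.00 = $5,524.00
Total: $18,499.28 + $1,606.50 + $5,524.00 = $25,629.78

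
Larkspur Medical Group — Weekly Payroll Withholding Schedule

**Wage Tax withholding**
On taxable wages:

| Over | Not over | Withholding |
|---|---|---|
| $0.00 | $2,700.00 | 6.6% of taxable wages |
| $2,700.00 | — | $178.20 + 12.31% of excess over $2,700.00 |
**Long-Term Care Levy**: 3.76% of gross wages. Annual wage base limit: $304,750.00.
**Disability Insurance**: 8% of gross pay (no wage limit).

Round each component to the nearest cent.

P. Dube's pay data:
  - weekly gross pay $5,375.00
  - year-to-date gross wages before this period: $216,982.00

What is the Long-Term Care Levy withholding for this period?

Long-Term Care Levy: 3.76% × $5,375.00 = $202.10

$202.10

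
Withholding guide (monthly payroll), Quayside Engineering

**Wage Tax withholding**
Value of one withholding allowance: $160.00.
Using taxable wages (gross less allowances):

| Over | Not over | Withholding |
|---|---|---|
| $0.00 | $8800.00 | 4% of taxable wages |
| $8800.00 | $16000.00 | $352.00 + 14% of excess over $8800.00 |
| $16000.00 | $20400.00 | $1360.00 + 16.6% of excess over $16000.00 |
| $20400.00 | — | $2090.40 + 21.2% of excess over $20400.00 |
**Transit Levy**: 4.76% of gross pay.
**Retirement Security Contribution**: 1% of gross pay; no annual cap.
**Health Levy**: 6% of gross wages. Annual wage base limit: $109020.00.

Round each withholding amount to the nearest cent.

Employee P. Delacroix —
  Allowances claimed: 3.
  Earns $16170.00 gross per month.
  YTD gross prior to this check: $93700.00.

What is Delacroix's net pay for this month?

$13002.81

Wage Tax: taxable = $16170.00 − 3×$160.00 = $15690.00
  $352.00 + 14% × ($15690.00 − $8800.00) = $352.00 + 14% × $6890.00 = $1316.60
Transit Levy: 4.76% × $16170.00 = $769.69
Retirement Security Contribution: 1% × $16170.00 = $161.70
Health Levy: cap $109020.00 − YTD $93700.00 = $15320.00 subject; 6% × $15320.00 = $919.20
Total withheld: $1316.60 + $769.69 + $161.70 + $919.20 = $3167.19
Net pay: $16170.00 − $3167.19 = $13002.81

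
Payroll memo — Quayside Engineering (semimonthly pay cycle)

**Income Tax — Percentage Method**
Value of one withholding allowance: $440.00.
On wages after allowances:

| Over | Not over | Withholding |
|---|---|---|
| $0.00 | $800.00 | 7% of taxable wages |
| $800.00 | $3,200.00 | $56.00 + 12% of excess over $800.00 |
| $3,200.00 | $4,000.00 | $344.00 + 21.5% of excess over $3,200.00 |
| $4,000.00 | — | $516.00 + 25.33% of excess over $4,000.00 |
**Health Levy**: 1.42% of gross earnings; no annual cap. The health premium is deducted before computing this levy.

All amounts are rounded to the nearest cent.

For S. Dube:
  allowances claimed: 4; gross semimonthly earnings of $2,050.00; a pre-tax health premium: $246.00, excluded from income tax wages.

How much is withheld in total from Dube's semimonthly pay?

$28.70

Income Tax: taxable = $2,050.00 − $246.00 − 4×$440.00 = $44.00
  7% × $44.00 = $3.08
Health Levy: 1.42% × $1,804.00 = $25.62
Total: $3.08 + $25.62 = $28.70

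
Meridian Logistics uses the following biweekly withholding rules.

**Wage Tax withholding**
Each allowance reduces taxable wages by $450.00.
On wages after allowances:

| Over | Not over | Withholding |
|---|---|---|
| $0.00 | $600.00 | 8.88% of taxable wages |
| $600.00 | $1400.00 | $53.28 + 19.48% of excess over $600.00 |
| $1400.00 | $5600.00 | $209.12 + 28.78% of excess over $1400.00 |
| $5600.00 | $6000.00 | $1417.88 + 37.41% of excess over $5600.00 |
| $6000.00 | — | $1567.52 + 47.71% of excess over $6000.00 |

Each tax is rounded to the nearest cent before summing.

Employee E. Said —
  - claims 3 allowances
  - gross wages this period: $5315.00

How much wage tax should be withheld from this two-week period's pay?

Wage Tax: taxable = $5315.00 − 3×$450.00 = $3965.00
  $209.12 + 28.78% × ($3965.00 − $1400.00) = $209.12 + 28.78% × $2565.00 = $947.33

$947.33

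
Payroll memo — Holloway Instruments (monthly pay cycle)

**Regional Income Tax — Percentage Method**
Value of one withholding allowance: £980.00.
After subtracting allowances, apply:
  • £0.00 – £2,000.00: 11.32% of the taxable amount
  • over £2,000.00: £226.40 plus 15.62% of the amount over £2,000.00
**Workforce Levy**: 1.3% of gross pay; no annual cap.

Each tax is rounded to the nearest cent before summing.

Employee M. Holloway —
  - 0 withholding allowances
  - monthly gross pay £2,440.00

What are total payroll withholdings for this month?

Regional Income Tax: taxable = £2,440.00
  £226.40 + 15.62% × (£2,440.00 − £2,000.00) = £226.40 + 15.62% × £440.00 = £295.13
Workforce Levy: 1.3% × £2,440.00 = £31.72
Total: £295.13 + £31.72 = £326.85

£326.85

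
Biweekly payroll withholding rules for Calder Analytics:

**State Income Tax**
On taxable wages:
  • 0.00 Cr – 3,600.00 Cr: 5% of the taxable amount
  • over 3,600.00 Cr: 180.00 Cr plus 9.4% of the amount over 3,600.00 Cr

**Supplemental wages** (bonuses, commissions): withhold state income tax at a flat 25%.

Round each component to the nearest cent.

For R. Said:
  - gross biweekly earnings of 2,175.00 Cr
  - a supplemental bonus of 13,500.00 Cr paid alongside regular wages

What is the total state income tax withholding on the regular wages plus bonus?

3,483.75 Cr

State Income Tax: taxable = 2,175.00 Cr
  5% × 2,175.00 Cr = 108.75 Cr
Supplemental (25% flat on bonus): 25% × 13,500.00 Cr = 3,375.00 Cr
Total state income tax: 108.75 Cr + 3,375.00 Cr = 3,483.75 Cr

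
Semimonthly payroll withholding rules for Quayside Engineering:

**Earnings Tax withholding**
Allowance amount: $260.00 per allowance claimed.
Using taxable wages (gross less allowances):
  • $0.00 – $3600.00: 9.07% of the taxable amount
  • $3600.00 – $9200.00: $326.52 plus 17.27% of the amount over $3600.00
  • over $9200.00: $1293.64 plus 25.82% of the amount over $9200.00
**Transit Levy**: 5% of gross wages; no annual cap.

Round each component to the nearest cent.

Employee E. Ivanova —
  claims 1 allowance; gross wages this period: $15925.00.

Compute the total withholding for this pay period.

Earnings Tax: taxable = $15925.00 − 1×$260.00 = $15665.00
  $1293.64 + 25.82% × ($15665.00 − $9200.00) = $1293.64 + 25.82% × $6465.00 = $2962.90
Transit Levy: 5% × $15925.00 = $796.25
Total: $2962.90 + $796.25 = $3759.15

$3759.15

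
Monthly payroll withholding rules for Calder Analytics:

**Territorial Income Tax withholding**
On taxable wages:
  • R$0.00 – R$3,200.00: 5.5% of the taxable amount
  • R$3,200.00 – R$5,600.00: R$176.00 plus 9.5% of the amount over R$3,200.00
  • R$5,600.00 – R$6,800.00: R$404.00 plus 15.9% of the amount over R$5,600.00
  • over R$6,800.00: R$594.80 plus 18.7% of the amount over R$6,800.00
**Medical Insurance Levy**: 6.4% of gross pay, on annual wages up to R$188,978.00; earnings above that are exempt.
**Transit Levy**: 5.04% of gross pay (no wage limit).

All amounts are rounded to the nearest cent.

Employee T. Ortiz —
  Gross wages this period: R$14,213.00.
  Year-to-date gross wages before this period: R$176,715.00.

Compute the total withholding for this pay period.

Territorial Income Tax: taxable = R$14,213.00
  R$594.80 + 18.7% × (R$14,213.00 − R$6,800.00) = R$594.80 + 18.7% × R$7,413.00 = R$1,981.03
Medical Insurance Levy: cap R$188,978.00 − YTD R$176,715.00 = R$12,263.00 subject; 6.4% × R$12,263.00 = R$784.83
Transit Levy: 5.04% × R$14,213.00 = R$716.34
Total: R$1,981.03 + R$784.83 + R$716.34 = R$3,482.20

R$3,482.20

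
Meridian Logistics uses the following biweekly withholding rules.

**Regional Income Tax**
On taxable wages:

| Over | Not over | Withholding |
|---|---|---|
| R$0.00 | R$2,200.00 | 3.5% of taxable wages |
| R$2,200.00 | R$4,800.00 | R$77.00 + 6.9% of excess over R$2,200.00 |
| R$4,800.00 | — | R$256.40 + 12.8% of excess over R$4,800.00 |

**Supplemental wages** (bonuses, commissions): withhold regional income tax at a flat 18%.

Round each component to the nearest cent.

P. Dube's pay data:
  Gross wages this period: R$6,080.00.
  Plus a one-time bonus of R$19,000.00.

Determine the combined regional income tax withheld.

Regional Income Tax: taxable = R$6,080.00
  R$256.40 + 12.8% × (R$6,080.00 − R$4,800.00) = R$256.40 + 12.8% × R$1,280.00 = R$420.24
Supplemental (18% flat on bonus): 18% × R$19,000.00 = R$3,420.00
Total regional income tax: R$420.24 + R$3,420.00 = R$3,840.24

R$3,840.24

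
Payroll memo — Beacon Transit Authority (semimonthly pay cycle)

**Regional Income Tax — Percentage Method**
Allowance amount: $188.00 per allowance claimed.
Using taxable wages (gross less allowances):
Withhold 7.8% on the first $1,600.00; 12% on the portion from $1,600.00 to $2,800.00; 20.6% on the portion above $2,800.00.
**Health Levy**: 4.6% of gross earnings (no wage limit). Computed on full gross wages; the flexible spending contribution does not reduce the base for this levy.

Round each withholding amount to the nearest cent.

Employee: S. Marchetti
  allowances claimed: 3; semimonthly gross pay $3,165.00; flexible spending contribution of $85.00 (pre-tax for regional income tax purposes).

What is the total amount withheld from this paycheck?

Regional Income Tax: taxable = $3,165.00 − $85.00 − 3×$188.00 = $2,516.00
  $124.80 + 12% × ($2,516.00 − $1,600.00) = $124.80 + 12% × $916.00 = $234.72
Health Levy: 4.6% × $3,165.00 = $145.59
Total: $234.72 + $145.59 = $380.31

$380.31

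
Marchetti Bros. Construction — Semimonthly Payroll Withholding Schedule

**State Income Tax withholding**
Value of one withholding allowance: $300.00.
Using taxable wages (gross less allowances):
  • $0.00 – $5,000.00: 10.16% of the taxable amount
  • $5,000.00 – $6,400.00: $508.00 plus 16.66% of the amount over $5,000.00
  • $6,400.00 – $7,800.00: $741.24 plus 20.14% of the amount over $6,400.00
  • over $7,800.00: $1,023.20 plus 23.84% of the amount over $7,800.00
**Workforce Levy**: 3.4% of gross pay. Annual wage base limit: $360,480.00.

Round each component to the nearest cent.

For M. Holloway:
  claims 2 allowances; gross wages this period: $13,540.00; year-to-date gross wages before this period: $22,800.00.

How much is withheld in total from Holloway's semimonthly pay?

State Income Tax: taxable = $13,540.00 − 2×$300.00 = $12,940.00
  $1,023.20 + 23.84% × ($12,940.00 − $7,800.00) = $1,023.20 + 23.84% × $5,140.00 = $2,248.58
Workforce Levy: 3.4% × $13,540.00 = $460.36
Total: $2,248.58 + $460.36 = $2,708.94

$2,708.94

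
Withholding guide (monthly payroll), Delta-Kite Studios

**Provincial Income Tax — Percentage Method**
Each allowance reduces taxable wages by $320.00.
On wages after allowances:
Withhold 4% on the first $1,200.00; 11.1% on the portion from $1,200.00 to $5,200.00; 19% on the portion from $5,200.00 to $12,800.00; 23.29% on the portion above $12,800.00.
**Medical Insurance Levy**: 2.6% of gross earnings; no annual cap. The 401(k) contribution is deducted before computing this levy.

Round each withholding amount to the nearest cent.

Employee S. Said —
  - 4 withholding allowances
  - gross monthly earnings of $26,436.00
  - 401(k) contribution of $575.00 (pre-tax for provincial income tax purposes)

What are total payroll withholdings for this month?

Provincial Income Tax: taxable = $26,436.00 − $575.00 − 4×$320.00 = $24,581.00
  $1,936.00 + 23.29% × ($24,581.00 − $12,800.00) = $1,936.00 + 23.29% × $11,781.00 = $4,679.79
Medical Insurance Levy: 2.6% × $25,861.00 = $672.39
Total: $4,679.79 + $672.39 = $5,352.18

$5,352.18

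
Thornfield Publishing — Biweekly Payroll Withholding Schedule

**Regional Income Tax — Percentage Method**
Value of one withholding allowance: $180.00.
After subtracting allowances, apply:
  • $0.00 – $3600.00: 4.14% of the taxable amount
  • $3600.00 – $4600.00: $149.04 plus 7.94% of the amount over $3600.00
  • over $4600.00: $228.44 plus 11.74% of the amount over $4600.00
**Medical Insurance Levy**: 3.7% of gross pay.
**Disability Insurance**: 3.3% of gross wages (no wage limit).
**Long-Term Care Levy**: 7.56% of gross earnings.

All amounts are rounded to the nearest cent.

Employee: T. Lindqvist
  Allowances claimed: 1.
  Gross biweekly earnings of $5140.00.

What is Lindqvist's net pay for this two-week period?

$4120.92

Regional Income Tax: taxable = $5140.00 − 1×$180.00 = $4960.00
  $228.44 + 11.74% × ($4960.00 − $4600.00) = $228.44 + 11.74% × $360.00 = $270.70
Medical Insurance Levy: 3.7% × $5140.00 = $190.18
Disability Insurance: 3.3% × $5140.00 = $169.62
Long-Term Care Levy: 7.56% × $5140.00 = $388.58
Total withheld: $270.70 + $190.18 + $169.62 + $388.58 = $1019.08
Net pay: $5140.00 − $1019.08 = $4120.92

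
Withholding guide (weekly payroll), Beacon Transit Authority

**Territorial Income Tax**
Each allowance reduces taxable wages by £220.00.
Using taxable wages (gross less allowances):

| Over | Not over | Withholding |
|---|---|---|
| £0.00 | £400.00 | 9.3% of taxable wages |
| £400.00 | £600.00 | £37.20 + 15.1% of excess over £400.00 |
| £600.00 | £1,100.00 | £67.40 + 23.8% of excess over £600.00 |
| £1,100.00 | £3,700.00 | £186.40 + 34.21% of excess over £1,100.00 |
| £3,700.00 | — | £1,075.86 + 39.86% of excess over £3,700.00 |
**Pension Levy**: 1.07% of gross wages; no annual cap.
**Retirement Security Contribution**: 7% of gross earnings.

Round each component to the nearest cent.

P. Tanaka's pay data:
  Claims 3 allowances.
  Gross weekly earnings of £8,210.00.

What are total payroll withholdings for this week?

Territorial Income Tax: taxable = £8,210.00 − 3×£220.00 = £7,550.00
  £1,075.86 + 39.86% × (£7,550.00 − £3,700.00) = £1,075.86 + 39.86% × £3,850.00 = £2,610.47
Pension Levy: 1.07% × £8,210.00 = £87.85
Retirement Security Contribution: 7% × £8,210.00 = £574.70
Total: £2,610.47 + £87.85 + £574.70 = £3,273.02

£3,273.02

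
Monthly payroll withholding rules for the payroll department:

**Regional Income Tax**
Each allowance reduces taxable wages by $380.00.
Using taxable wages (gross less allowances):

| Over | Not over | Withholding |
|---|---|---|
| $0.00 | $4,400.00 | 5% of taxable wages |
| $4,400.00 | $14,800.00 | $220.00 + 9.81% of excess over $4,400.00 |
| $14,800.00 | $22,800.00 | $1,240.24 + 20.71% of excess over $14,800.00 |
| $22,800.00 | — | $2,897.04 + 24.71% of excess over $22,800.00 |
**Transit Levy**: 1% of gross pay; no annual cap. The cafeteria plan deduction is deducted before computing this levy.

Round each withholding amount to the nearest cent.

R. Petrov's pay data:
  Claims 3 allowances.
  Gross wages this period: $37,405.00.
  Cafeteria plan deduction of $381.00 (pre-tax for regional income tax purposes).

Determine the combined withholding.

Regional Income Tax: taxable = $37,405.00 − $381.00 − 3×$380.00 = $35,884.00
  $2,897.04 + 24.71% × ($35,884.00 − $22,800.00) = $2,897.04 + 24.71% × $13,084.00 = $6,130.10
Transit Levy: 1% × $37,024.00 = $370.24
Total: $6,130.10 + $370.24 = $6,500.34

$6,500.34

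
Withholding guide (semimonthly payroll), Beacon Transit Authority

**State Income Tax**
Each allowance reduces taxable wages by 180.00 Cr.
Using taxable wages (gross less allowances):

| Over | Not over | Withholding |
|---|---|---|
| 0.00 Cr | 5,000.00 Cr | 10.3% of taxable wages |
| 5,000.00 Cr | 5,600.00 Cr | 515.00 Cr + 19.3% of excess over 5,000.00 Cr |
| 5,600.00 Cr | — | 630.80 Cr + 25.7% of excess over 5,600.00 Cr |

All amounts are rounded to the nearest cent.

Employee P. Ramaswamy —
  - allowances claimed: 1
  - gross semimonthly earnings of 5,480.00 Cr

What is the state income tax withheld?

State Income Tax: taxable = 5,480.00 Cr − 1×180.00 Cr = 5,300.00 Cr
  515.00 Cr + 19.3% × (5,300.00 Cr − 5,000.00 Cr) = 515.00 Cr + 19.3% × 300.00 Cr = 572.90 Cr

572.90 Cr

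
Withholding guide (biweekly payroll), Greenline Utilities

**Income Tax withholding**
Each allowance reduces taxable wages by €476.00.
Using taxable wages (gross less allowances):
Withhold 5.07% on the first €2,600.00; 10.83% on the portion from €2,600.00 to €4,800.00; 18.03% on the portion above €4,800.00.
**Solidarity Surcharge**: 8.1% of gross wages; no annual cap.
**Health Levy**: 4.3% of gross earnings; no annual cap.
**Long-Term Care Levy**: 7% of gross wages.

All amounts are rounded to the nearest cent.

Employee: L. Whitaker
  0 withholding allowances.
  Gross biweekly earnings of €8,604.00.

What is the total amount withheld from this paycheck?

€2,725.11

Income Tax: taxable = €8,604.00
  €370.08 + 18.03% × (€8,604.00 − €4,800.00) = €370.08 + 18.03% × €3,804.00 = €1,055.94
Solidarity Surcharge: 8.1% × €8,604.00 = €696.92
Health Levy: 4.3% × €8,604.00 = €369.97
Long-Term Care Levy: 7% × €8,604.00 = €602.28
Total: €1,055.94 + €696.92 + €369.97 + €602.28 = €2,725.11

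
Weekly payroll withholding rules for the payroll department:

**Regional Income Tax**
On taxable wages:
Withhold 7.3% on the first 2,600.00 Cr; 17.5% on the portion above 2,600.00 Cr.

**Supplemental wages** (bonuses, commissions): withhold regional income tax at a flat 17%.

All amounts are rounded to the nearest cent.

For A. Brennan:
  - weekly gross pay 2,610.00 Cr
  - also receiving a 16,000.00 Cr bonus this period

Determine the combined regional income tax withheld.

2,911.55 Cr

Regional Income Tax: taxable = 2,610.00 Cr
  189.80 Cr + 17.5% × (2,610.00 Cr − 2,600.00 Cr) = 189.80 Cr + 17.5% × 10.00 Cr = 191.55 Cr
Supplemental (17% flat on bonus): 17% × 16,000.00 Cr = 2,720.00 Cr
Total regional income tax: 191.55 Cr + 2,720.00 Cr = 2,911.55 Cr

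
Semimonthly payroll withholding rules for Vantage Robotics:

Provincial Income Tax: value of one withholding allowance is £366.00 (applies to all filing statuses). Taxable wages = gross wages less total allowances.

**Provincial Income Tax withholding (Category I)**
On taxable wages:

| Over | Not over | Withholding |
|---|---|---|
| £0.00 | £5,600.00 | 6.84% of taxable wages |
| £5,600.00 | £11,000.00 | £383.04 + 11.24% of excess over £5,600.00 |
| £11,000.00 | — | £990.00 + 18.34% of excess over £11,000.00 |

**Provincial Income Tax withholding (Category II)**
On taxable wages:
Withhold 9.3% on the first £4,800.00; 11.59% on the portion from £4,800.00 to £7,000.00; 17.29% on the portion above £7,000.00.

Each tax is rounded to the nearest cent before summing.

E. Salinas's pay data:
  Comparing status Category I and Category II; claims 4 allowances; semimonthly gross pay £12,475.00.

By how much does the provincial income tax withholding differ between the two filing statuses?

£402.86

Provincial Income Tax (Category I): taxable = £12,475.00 − 4×£366.00 = £11,011.00
  £990.00 + 18.34% × (£11,011.00 − £11,000.00) = £990.00 + 18.34% × £11.00 = £992.02
Provincial Income Tax (Category II): taxable = £12,475.00 − 4×£366.00 = £11,011.00
  £701.38 + 17.29% × (£11,011.00 − £7,000.00) = £701.38 + 17.29% × £4,011.00 = £1,394.88
Difference: |£992.02 − £1,394.88| = £402.86 (higher under Category II)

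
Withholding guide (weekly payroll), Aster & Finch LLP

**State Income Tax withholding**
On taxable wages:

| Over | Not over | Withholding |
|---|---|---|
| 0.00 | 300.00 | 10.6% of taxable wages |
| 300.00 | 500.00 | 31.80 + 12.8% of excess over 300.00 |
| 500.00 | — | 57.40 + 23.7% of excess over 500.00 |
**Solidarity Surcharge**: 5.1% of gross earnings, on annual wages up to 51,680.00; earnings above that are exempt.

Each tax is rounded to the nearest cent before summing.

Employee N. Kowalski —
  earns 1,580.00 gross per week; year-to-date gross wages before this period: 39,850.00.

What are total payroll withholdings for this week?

393.94

State Income Tax: taxable = 1,580.00
  57.40 + 23.7% × (1,580.00 − 500.00) = 57.40 + 23.7% × 1,080.00 = 313.36
Solidarity Surcharge: 5.1% × 1,580.00 = 80.58
Total: 313.36 + 80.58 = 393.94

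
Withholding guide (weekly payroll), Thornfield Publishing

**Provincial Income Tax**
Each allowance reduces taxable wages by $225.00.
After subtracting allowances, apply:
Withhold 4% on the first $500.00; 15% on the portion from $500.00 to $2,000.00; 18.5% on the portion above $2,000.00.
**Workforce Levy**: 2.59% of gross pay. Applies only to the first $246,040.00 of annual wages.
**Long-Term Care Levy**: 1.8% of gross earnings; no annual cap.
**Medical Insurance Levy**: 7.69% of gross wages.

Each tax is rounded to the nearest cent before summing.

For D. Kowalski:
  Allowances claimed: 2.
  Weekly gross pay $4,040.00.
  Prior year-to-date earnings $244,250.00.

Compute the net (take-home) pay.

Provincial Income Tax: taxable = $4,040.00 − 2×$225.00 = $3,590.00
  $245.00 + 18.5% × ($3,590.00 − $2,000.00) = $245.00 + 18.5% × $1,590.00 = $539.15
Workforce Levy: cap $246,040.00 − YTD $244,250.00 = $1,790.00 subject; 2.59% × $1,790.00 = $46.36
Long-Term Care Levy: 1.8% × $4,040.00 = $72.72
Medical Insurance Levy: 7.69% × $4,040.00 = $310.68
Total withheld: $539.15 + $46.36 + $72.72 + $310.68 = $968.91
Net pay: $4,040.00 − $968.91 = $3,071.09

$3,071.09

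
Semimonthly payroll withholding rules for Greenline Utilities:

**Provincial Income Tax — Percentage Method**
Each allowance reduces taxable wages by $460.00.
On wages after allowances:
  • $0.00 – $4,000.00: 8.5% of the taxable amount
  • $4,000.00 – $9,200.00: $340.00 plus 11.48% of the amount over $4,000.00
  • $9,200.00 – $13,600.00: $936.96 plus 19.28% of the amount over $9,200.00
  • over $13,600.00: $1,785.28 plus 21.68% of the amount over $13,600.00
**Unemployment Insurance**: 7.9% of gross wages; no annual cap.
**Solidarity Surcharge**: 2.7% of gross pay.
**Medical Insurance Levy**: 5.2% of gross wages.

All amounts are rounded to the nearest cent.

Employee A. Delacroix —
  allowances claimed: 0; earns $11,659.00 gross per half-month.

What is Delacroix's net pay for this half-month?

$8,405.82

Provincial Income Tax: taxable = $11,659.00
  $936.96 + 19.28% × ($11,659.00 − $9,200.00) = $936.96 + 19.28% × $2,459.00 = $1,411.06
Unemployment Insurance: 7.9% × $11,659.00 = $921.06
Solidarity Surcharge: 2.7% × $11,659.00 = $314.79
Medical Insurance Levy: 5.2% × $11,659.00 = $606.27
Total withheld: $1,411.06 + $921.06 + $314.79 + $606.27 = $3,253.18
Net pay: $11,659.00 − $3,253.18 = $8,405.82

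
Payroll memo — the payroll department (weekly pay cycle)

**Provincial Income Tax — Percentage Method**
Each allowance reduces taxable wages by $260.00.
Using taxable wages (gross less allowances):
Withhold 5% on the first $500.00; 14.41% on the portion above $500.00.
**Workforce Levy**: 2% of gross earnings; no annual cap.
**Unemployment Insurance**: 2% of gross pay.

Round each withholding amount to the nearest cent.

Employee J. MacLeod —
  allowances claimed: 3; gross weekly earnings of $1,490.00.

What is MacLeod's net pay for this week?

Provincial Income Tax: taxable = $1,490.00 − 3×$260.00 = $710.00
  $25.00 + 14.41% × ($710.00 − $500.00) = $25.00 + 14.41% × $210.00 = $55.26
Workforce Levy: 2% × $1,490.00 = $29.80
Unemployment Insurance: 2% × $1,490.00 = $29.80
Total withheld: $55.26 + $29.80 + $29.80 = $114.86
Net pay: $1,490.00 − $114.86 = $1,375.14

$1,375.14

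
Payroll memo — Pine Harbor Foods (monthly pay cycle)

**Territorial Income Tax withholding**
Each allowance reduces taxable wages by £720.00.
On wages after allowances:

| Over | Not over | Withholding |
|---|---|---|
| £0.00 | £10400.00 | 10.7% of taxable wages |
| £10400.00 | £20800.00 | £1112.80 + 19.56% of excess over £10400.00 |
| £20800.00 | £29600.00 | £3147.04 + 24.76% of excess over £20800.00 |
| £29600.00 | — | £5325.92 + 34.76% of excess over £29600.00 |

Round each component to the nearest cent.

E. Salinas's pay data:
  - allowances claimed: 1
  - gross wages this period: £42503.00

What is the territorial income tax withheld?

Territorial Income Tax: taxable = £42503.00 − 1×£720.00 = £41783.00
  £5325.92 + 34.76% × (£41783.00 − £29600.00) = £5325.92 + 34.76% × £12183.00 = £9560.73

£9560.73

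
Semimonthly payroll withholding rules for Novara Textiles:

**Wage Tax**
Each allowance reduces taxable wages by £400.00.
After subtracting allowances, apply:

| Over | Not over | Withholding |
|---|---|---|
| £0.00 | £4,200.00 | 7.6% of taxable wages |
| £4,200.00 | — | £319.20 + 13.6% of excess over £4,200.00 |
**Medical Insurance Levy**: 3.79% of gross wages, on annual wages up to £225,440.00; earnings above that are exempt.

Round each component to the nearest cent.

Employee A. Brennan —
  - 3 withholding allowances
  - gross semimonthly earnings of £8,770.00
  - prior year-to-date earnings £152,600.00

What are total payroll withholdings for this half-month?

£1,109.90

Wage Tax: taxable = £8,770.00 − 3×£400.00 = £7,570.00
  £319.20 + 13.6% × (£7,570.00 − £4,200.00) = £319.20 + 13.6% × £3,370.00 = £777.52
Medical Insurance Levy: 3.79% × £8,770.00 = £332.38
Total: £777.52 + £332.38 = £1,109.90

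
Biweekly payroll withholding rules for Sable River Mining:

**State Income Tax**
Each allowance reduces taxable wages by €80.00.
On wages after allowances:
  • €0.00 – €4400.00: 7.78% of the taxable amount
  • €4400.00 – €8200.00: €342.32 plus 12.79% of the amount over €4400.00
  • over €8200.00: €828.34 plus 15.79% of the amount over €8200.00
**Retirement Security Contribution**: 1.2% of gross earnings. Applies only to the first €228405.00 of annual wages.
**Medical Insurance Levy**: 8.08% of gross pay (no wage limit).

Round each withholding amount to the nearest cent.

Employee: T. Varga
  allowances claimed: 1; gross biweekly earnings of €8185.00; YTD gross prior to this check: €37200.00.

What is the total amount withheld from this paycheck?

State Income Tax: taxable = €8185.00 − 1×€80.00 = €8105.00
  €342.32 + 12.79% × (€8105.00 − €4400.00) = €342.32 + 12.79% × €3705.00 = €816.19
Retirement Security Contribution: 1.2% × €8185.00 = €98.22
Medical Insurance Levy: 8.08% × €8185.00 = €661.35
Total: €816.19 + €98.22 + €661.35 = €1575.76

€1575.76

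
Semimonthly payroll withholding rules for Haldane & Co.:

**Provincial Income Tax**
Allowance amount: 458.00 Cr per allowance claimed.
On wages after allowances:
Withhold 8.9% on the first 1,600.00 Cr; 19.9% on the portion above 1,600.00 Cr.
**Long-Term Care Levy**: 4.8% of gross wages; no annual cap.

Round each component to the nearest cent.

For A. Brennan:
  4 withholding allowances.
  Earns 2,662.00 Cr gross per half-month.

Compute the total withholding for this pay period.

Provincial Income Tax: taxable = 2,662.00 Cr − 4×458.00 Cr = 830.00 Cr
  8.9% × 830.00 Cr = 73.87 Cr
Long-Term Care Levy: 4.8% × 2,662.00 Cr = 127.78 Cr
Total: 73.87 Cr + 127.78 Cr = 201.65 Cr

201.65 Cr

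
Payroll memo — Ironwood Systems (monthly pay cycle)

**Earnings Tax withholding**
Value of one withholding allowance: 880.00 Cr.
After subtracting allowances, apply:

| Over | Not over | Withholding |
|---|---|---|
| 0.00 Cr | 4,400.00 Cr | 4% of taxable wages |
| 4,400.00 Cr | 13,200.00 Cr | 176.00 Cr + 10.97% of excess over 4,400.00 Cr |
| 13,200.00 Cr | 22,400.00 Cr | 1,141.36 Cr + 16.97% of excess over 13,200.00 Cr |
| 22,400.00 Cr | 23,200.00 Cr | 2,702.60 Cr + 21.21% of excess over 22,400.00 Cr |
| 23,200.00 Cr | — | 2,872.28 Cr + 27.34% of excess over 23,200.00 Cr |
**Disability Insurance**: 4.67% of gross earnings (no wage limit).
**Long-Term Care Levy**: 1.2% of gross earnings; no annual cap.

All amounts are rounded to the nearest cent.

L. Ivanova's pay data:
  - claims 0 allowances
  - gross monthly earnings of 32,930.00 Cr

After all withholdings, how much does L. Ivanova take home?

25,464.55 Cr

Earnings Tax: taxable = 32,930.00 Cr
  2,872.28 Cr + 27.34% × (32,930.00 Cr − 23,200.00 Cr) = 2,872.28 Cr + 27.34% × 9,730.00 Cr = 5,532.46 Cr
Disability Insurance: 4.67% × 32,930.00 Cr = 1,537.83 Cr
Long-Term Care Levy: 1.2% × 32,930.00 Cr = 395.16 Cr
Total withheld: 5,532.46 Cr + 1,537.83 Cr + 395.16 Cr = 7,465.45 Cr
Net pay: 32,930.00 Cr − 7,465.45 Cr = 25,464.55 Cr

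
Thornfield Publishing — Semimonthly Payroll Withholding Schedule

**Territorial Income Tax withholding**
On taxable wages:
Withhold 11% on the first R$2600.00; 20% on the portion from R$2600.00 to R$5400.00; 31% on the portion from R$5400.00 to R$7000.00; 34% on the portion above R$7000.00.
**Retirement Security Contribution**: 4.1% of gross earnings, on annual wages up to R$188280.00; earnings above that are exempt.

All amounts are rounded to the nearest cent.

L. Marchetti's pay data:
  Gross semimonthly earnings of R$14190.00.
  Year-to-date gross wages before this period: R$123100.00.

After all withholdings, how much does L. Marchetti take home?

Territorial Income Tax: taxable = R$14190.00
  R$1342.00 + 34% × (R$14190.00 − R$7000.00) = R$1342.00 + 34% × R$7190.00 = R$3786.60
Retirement Security Contribution: 4.1% × R$14190.00 = R$581.79
Total withheld: R$3786.60 + R$581.79 = R$4368.39
Net pay: R$14190.00 − R$4368.39 = R$9821.61

R$9821.61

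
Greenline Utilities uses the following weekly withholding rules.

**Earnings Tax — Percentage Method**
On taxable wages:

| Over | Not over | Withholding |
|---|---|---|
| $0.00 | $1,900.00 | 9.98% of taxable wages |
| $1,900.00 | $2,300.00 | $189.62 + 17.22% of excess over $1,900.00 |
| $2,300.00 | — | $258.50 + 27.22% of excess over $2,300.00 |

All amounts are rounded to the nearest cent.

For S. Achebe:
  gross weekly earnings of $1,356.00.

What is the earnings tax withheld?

Earnings Tax: taxable = $1,356.00
  9.98% × $1,356.00 = $135.33

$135.33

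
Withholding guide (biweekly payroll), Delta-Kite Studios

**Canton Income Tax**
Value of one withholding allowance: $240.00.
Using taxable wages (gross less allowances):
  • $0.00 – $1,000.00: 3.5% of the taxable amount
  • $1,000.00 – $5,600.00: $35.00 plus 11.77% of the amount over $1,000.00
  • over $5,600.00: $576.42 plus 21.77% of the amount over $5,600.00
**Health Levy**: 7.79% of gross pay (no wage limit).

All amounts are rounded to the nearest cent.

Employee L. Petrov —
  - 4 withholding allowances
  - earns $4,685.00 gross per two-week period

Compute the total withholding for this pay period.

$720.69

Canton Income Tax: taxable = $4,685.00 − 4×$240.00 = $3,725.00
  $35.00 + 11.77% × ($3,725.00 − $1,000.00) = $35.00 + 11.77% × $2,725.00 = $355.73
Health Levy: 7.79% × $4,685.00 = $364.96
Total: $355.73 + $364.96 = $720.69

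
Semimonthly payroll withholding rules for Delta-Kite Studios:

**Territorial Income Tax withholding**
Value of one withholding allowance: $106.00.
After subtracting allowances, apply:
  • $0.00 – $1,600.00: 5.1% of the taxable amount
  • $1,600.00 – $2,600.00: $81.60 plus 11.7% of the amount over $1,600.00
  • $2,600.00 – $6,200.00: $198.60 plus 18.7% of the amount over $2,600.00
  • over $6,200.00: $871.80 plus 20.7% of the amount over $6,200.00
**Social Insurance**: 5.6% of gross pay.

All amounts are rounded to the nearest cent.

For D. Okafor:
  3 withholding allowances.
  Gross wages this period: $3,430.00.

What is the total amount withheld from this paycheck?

$486.42

Territorial Income Tax: taxable = $3,430.00 − 3×$106.00 = $3,112.00
  $198.60 + 18.7% × ($3,112.00 − $2,600.00) = $198.60 + 18.7% × $512.00 = $294.34
Social Insurance: 5.6% × $3,430.00 = $192.08
Total: $294.34 + $192.08 = $486.42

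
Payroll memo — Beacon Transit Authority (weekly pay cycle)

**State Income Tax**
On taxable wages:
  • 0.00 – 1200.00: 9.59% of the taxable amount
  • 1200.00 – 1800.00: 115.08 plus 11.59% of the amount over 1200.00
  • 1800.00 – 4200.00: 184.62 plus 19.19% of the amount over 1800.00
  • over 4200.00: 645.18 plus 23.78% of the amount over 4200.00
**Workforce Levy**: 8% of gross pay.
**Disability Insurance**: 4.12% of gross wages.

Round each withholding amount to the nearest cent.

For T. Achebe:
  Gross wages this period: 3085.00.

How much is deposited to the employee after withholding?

State Income Tax: taxable = 3085.00
  184.62 + 19.19% × (3085.00 − 1800.00) = 184.62 + 19.19% × 1285.00 = 431.21
Workforce Levy: 8% × 3085.00 = 246.80
Disability Insurance: 4.12% × 3085.00 = 127.10
Total withheld: 431.21 + 246.80 + 127.10 = 805.11
Net pay: 3085.00 − 805.11 = 2279.89

2279.89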